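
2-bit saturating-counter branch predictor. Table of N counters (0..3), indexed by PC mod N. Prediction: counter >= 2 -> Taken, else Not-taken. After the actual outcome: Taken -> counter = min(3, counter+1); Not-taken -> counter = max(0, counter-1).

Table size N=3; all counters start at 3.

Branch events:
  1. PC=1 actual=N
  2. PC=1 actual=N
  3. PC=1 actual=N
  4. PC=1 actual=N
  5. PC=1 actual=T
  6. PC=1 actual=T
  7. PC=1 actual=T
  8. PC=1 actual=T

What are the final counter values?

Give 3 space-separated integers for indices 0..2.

Answer: 3 3 3

Derivation:
Ev 1: PC=1 idx=1 pred=T actual=N -> ctr[1]=2
Ev 2: PC=1 idx=1 pred=T actual=N -> ctr[1]=1
Ev 3: PC=1 idx=1 pred=N actual=N -> ctr[1]=0
Ev 4: PC=1 idx=1 pred=N actual=N -> ctr[1]=0
Ev 5: PC=1 idx=1 pred=N actual=T -> ctr[1]=1
Ev 6: PC=1 idx=1 pred=N actual=T -> ctr[1]=2
Ev 7: PC=1 idx=1 pred=T actual=T -> ctr[1]=3
Ev 8: PC=1 idx=1 pred=T actual=T -> ctr[1]=3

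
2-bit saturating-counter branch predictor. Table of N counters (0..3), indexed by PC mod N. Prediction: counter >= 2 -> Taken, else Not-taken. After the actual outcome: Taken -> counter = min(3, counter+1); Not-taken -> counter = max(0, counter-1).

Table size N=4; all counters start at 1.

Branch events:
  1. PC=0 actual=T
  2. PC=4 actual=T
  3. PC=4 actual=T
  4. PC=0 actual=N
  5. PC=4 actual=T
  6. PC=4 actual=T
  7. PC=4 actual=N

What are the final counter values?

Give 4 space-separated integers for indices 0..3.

Ev 1: PC=0 idx=0 pred=N actual=T -> ctr[0]=2
Ev 2: PC=4 idx=0 pred=T actual=T -> ctr[0]=3
Ev 3: PC=4 idx=0 pred=T actual=T -> ctr[0]=3
Ev 4: PC=0 idx=0 pred=T actual=N -> ctr[0]=2
Ev 5: PC=4 idx=0 pred=T actual=T -> ctr[0]=3
Ev 6: PC=4 idx=0 pred=T actual=T -> ctr[0]=3
Ev 7: PC=4 idx=0 pred=T actual=N -> ctr[0]=2

Answer: 2 1 1 1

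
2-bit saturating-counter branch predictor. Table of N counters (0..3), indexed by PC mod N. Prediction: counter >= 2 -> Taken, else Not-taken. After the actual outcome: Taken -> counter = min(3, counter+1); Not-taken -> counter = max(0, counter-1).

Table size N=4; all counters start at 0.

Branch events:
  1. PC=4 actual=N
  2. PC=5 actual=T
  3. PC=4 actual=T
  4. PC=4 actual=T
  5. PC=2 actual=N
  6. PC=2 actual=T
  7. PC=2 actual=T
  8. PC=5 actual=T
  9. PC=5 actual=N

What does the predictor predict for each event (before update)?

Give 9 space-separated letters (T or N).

Ev 1: PC=4 idx=0 pred=N actual=N -> ctr[0]=0
Ev 2: PC=5 idx=1 pred=N actual=T -> ctr[1]=1
Ev 3: PC=4 idx=0 pred=N actual=T -> ctr[0]=1
Ev 4: PC=4 idx=0 pred=N actual=T -> ctr[0]=2
Ev 5: PC=2 idx=2 pred=N actual=N -> ctr[2]=0
Ev 6: PC=2 idx=2 pred=N actual=T -> ctr[2]=1
Ev 7: PC=2 idx=2 pred=N actual=T -> ctr[2]=2
Ev 8: PC=5 idx=1 pred=N actual=T -> ctr[1]=2
Ev 9: PC=5 idx=1 pred=T actual=N -> ctr[1]=1

Answer: N N N N N N N N T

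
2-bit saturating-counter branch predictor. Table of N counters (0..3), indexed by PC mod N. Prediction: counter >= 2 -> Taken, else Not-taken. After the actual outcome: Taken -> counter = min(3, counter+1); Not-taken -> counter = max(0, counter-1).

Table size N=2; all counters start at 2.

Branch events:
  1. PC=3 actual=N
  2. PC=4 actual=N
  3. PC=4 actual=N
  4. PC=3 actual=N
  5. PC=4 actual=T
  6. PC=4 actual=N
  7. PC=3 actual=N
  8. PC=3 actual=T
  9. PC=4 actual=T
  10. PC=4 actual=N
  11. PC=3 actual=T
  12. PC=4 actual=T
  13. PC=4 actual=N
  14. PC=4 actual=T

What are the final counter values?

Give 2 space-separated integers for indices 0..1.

Answer: 1 2

Derivation:
Ev 1: PC=3 idx=1 pred=T actual=N -> ctr[1]=1
Ev 2: PC=4 idx=0 pred=T actual=N -> ctr[0]=1
Ev 3: PC=4 idx=0 pred=N actual=N -> ctr[0]=0
Ev 4: PC=3 idx=1 pred=N actual=N -> ctr[1]=0
Ev 5: PC=4 idx=0 pred=N actual=T -> ctr[0]=1
Ev 6: PC=4 idx=0 pred=N actual=N -> ctr[0]=0
Ev 7: PC=3 idx=1 pred=N actual=N -> ctr[1]=0
Ev 8: PC=3 idx=1 pred=N actual=T -> ctr[1]=1
Ev 9: PC=4 idx=0 pred=N actual=T -> ctr[0]=1
Ev 10: PC=4 idx=0 pred=N actual=N -> ctr[0]=0
Ev 11: PC=3 idx=1 pred=N actual=T -> ctr[1]=2
Ev 12: PC=4 idx=0 pred=N actual=T -> ctr[0]=1
Ev 13: PC=4 idx=0 pred=N actual=N -> ctr[0]=0
Ev 14: PC=4 idx=0 pred=N actual=T -> ctr[0]=1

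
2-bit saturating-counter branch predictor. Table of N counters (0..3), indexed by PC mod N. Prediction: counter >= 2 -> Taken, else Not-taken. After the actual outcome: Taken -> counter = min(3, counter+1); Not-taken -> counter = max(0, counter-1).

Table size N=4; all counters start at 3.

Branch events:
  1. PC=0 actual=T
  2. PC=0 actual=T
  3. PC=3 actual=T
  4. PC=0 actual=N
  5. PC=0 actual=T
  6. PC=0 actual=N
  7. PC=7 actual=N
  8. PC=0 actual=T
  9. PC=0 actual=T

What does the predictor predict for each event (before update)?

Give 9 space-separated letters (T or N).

Ev 1: PC=0 idx=0 pred=T actual=T -> ctr[0]=3
Ev 2: PC=0 idx=0 pred=T actual=T -> ctr[0]=3
Ev 3: PC=3 idx=3 pred=T actual=T -> ctr[3]=3
Ev 4: PC=0 idx=0 pred=T actual=N -> ctr[0]=2
Ev 5: PC=0 idx=0 pred=T actual=T -> ctr[0]=3
Ev 6: PC=0 idx=0 pred=T actual=N -> ctr[0]=2
Ev 7: PC=7 idx=3 pred=T actual=N -> ctr[3]=2
Ev 8: PC=0 idx=0 pred=T actual=T -> ctr[0]=3
Ev 9: PC=0 idx=0 pred=T actual=T -> ctr[0]=3

Answer: T T T T T T T T T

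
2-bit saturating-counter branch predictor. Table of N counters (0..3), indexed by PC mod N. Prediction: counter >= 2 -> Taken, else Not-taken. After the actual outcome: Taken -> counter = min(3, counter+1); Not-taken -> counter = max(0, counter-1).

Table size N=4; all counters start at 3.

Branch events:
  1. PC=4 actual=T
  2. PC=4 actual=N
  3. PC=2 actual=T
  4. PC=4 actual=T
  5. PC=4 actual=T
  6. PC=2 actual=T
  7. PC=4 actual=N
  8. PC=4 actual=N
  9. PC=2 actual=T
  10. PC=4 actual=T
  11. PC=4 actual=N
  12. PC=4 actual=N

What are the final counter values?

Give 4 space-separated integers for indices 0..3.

Ev 1: PC=4 idx=0 pred=T actual=T -> ctr[0]=3
Ev 2: PC=4 idx=0 pred=T actual=N -> ctr[0]=2
Ev 3: PC=2 idx=2 pred=T actual=T -> ctr[2]=3
Ev 4: PC=4 idx=0 pred=T actual=T -> ctr[0]=3
Ev 5: PC=4 idx=0 pred=T actual=T -> ctr[0]=3
Ev 6: PC=2 idx=2 pred=T actual=T -> ctr[2]=3
Ev 7: PC=4 idx=0 pred=T actual=N -> ctr[0]=2
Ev 8: PC=4 idx=0 pred=T actual=N -> ctr[0]=1
Ev 9: PC=2 idx=2 pred=T actual=T -> ctr[2]=3
Ev 10: PC=4 idx=0 pred=N actual=T -> ctr[0]=2
Ev 11: PC=4 idx=0 pred=T actual=N -> ctr[0]=1
Ev 12: PC=4 idx=0 pred=N actual=N -> ctr[0]=0

Answer: 0 3 3 3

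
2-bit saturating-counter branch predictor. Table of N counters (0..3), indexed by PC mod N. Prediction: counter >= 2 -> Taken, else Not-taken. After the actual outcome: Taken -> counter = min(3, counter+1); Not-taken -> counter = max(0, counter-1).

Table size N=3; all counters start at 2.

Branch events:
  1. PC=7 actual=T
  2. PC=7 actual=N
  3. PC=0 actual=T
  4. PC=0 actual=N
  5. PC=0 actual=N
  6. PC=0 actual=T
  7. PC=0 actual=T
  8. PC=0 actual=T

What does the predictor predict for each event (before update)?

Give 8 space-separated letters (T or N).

Answer: T T T T T N T T

Derivation:
Ev 1: PC=7 idx=1 pred=T actual=T -> ctr[1]=3
Ev 2: PC=7 idx=1 pred=T actual=N -> ctr[1]=2
Ev 3: PC=0 idx=0 pred=T actual=T -> ctr[0]=3
Ev 4: PC=0 idx=0 pred=T actual=N -> ctr[0]=2
Ev 5: PC=0 idx=0 pred=T actual=N -> ctr[0]=1
Ev 6: PC=0 idx=0 pred=N actual=T -> ctr[0]=2
Ev 7: PC=0 idx=0 pred=T actual=T -> ctr[0]=3
Ev 8: PC=0 idx=0 pred=T actual=T -> ctr[0]=3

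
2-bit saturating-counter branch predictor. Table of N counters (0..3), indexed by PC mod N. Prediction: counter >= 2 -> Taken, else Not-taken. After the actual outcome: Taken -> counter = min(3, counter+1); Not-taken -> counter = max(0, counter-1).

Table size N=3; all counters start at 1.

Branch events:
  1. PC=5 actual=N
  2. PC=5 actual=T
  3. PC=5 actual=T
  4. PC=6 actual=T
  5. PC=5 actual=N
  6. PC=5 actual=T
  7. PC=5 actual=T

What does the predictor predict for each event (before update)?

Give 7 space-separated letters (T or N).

Ev 1: PC=5 idx=2 pred=N actual=N -> ctr[2]=0
Ev 2: PC=5 idx=2 pred=N actual=T -> ctr[2]=1
Ev 3: PC=5 idx=2 pred=N actual=T -> ctr[2]=2
Ev 4: PC=6 idx=0 pred=N actual=T -> ctr[0]=2
Ev 5: PC=5 idx=2 pred=T actual=N -> ctr[2]=1
Ev 6: PC=5 idx=2 pred=N actual=T -> ctr[2]=2
Ev 7: PC=5 idx=2 pred=T actual=T -> ctr[2]=3

Answer: N N N N T N T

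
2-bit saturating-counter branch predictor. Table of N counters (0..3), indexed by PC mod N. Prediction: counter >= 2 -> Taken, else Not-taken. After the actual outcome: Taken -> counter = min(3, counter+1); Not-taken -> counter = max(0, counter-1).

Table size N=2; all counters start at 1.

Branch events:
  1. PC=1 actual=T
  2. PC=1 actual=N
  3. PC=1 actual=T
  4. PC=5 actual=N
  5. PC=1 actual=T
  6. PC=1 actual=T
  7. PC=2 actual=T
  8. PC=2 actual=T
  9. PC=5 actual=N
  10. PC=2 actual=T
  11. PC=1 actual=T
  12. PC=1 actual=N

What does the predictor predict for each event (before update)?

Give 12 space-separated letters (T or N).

Answer: N T N T N T N T T T T T

Derivation:
Ev 1: PC=1 idx=1 pred=N actual=T -> ctr[1]=2
Ev 2: PC=1 idx=1 pred=T actual=N -> ctr[1]=1
Ev 3: PC=1 idx=1 pred=N actual=T -> ctr[1]=2
Ev 4: PC=5 idx=1 pred=T actual=N -> ctr[1]=1
Ev 5: PC=1 idx=1 pred=N actual=T -> ctr[1]=2
Ev 6: PC=1 idx=1 pred=T actual=T -> ctr[1]=3
Ev 7: PC=2 idx=0 pred=N actual=T -> ctr[0]=2
Ev 8: PC=2 idx=0 pred=T actual=T -> ctr[0]=3
Ev 9: PC=5 idx=1 pred=T actual=N -> ctr[1]=2
Ev 10: PC=2 idx=0 pred=T actual=T -> ctr[0]=3
Ev 11: PC=1 idx=1 pred=T actual=T -> ctr[1]=3
Ev 12: PC=1 idx=1 pred=T actual=N -> ctr[1]=2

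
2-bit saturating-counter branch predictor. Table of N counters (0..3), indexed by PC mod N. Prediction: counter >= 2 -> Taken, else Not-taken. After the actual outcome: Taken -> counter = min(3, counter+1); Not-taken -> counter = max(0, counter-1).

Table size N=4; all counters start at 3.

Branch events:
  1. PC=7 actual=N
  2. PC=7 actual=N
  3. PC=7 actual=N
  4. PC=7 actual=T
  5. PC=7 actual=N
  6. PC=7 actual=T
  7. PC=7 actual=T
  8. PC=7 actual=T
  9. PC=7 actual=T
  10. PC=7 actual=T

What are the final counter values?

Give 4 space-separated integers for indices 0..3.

Ev 1: PC=7 idx=3 pred=T actual=N -> ctr[3]=2
Ev 2: PC=7 idx=3 pred=T actual=N -> ctr[3]=1
Ev 3: PC=7 idx=3 pred=N actual=N -> ctr[3]=0
Ev 4: PC=7 idx=3 pred=N actual=T -> ctr[3]=1
Ev 5: PC=7 idx=3 pred=N actual=N -> ctr[3]=0
Ev 6: PC=7 idx=3 pred=N actual=T -> ctr[3]=1
Ev 7: PC=7 idx=3 pred=N actual=T -> ctr[3]=2
Ev 8: PC=7 idx=3 pred=T actual=T -> ctr[3]=3
Ev 9: PC=7 idx=3 pred=T actual=T -> ctr[3]=3
Ev 10: PC=7 idx=3 pred=T actual=T -> ctr[3]=3

Answer: 3 3 3 3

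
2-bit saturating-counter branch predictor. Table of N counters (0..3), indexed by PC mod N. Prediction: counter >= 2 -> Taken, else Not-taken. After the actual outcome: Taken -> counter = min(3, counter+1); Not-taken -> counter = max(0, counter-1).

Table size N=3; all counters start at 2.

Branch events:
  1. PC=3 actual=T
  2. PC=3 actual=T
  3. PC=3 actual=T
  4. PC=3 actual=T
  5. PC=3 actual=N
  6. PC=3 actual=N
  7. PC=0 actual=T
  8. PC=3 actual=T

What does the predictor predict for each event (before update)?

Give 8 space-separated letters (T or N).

Answer: T T T T T T N T

Derivation:
Ev 1: PC=3 idx=0 pred=T actual=T -> ctr[0]=3
Ev 2: PC=3 idx=0 pred=T actual=T -> ctr[0]=3
Ev 3: PC=3 idx=0 pred=T actual=T -> ctr[0]=3
Ev 4: PC=3 idx=0 pred=T actual=T -> ctr[0]=3
Ev 5: PC=3 idx=0 pred=T actual=N -> ctr[0]=2
Ev 6: PC=3 idx=0 pred=T actual=N -> ctr[0]=1
Ev 7: PC=0 idx=0 pred=N actual=T -> ctr[0]=2
Ev 8: PC=3 idx=0 pred=T actual=T -> ctr[0]=3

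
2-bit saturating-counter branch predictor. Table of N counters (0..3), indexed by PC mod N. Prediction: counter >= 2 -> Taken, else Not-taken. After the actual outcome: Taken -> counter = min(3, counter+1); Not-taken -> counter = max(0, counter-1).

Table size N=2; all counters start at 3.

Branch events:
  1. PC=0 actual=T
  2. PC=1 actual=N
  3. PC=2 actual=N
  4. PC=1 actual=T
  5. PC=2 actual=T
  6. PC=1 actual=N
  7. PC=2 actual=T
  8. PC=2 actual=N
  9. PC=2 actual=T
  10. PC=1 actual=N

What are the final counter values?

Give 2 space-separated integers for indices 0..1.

Ev 1: PC=0 idx=0 pred=T actual=T -> ctr[0]=3
Ev 2: PC=1 idx=1 pred=T actual=N -> ctr[1]=2
Ev 3: PC=2 idx=0 pred=T actual=N -> ctr[0]=2
Ev 4: PC=1 idx=1 pred=T actual=T -> ctr[1]=3
Ev 5: PC=2 idx=0 pred=T actual=T -> ctr[0]=3
Ev 6: PC=1 idx=1 pred=T actual=N -> ctr[1]=2
Ev 7: PC=2 idx=0 pred=T actual=T -> ctr[0]=3
Ev 8: PC=2 idx=0 pred=T actual=N -> ctr[0]=2
Ev 9: PC=2 idx=0 pred=T actual=T -> ctr[0]=3
Ev 10: PC=1 idx=1 pred=T actual=N -> ctr[1]=1

Answer: 3 1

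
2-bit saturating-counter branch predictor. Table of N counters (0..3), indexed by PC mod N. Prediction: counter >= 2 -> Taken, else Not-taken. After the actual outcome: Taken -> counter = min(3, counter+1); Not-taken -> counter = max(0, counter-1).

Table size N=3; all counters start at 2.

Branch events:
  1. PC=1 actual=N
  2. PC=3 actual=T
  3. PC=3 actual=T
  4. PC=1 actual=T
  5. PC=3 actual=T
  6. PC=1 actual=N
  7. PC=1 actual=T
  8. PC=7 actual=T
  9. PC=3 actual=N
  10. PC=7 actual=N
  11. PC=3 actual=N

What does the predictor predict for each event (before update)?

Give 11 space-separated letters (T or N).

Answer: T T T N T T N T T T T

Derivation:
Ev 1: PC=1 idx=1 pred=T actual=N -> ctr[1]=1
Ev 2: PC=3 idx=0 pred=T actual=T -> ctr[0]=3
Ev 3: PC=3 idx=0 pred=T actual=T -> ctr[0]=3
Ev 4: PC=1 idx=1 pred=N actual=T -> ctr[1]=2
Ev 5: PC=3 idx=0 pred=T actual=T -> ctr[0]=3
Ev 6: PC=1 idx=1 pred=T actual=N -> ctr[1]=1
Ev 7: PC=1 idx=1 pred=N actual=T -> ctr[1]=2
Ev 8: PC=7 idx=1 pred=T actual=T -> ctr[1]=3
Ev 9: PC=3 idx=0 pred=T actual=N -> ctr[0]=2
Ev 10: PC=7 idx=1 pred=T actual=N -> ctr[1]=2
Ev 11: PC=3 idx=0 pred=T actual=N -> ctr[0]=1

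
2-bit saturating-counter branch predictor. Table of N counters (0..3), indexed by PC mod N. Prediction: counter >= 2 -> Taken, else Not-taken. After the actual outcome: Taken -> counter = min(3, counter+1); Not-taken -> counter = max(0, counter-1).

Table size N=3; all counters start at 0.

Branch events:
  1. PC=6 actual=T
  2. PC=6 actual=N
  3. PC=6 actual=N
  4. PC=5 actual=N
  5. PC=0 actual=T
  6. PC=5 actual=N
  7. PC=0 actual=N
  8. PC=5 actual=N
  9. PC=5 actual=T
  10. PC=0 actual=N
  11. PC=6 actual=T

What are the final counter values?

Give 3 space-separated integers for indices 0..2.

Answer: 1 0 1

Derivation:
Ev 1: PC=6 idx=0 pred=N actual=T -> ctr[0]=1
Ev 2: PC=6 idx=0 pred=N actual=N -> ctr[0]=0
Ev 3: PC=6 idx=0 pred=N actual=N -> ctr[0]=0
Ev 4: PC=5 idx=2 pred=N actual=N -> ctr[2]=0
Ev 5: PC=0 idx=0 pred=N actual=T -> ctr[0]=1
Ev 6: PC=5 idx=2 pred=N actual=N -> ctr[2]=0
Ev 7: PC=0 idx=0 pred=N actual=N -> ctr[0]=0
Ev 8: PC=5 idx=2 pred=N actual=N -> ctr[2]=0
Ev 9: PC=5 idx=2 pred=N actual=T -> ctr[2]=1
Ev 10: PC=0 idx=0 pred=N actual=N -> ctr[0]=0
Ev 11: PC=6 idx=0 pred=N actual=T -> ctr[0]=1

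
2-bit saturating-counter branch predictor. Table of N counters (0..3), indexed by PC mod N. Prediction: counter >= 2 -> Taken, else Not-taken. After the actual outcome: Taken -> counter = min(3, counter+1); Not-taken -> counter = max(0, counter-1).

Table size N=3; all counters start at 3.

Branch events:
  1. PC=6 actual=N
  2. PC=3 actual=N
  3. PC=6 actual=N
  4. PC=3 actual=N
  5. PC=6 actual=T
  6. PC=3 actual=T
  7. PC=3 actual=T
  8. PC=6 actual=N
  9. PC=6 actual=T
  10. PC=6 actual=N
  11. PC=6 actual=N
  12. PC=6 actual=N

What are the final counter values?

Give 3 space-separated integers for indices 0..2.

Ev 1: PC=6 idx=0 pred=T actual=N -> ctr[0]=2
Ev 2: PC=3 idx=0 pred=T actual=N -> ctr[0]=1
Ev 3: PC=6 idx=0 pred=N actual=N -> ctr[0]=0
Ev 4: PC=3 idx=0 pred=N actual=N -> ctr[0]=0
Ev 5: PC=6 idx=0 pred=N actual=T -> ctr[0]=1
Ev 6: PC=3 idx=0 pred=N actual=T -> ctr[0]=2
Ev 7: PC=3 idx=0 pred=T actual=T -> ctr[0]=3
Ev 8: PC=6 idx=0 pred=T actual=N -> ctr[0]=2
Ev 9: PC=6 idx=0 pred=T actual=T -> ctr[0]=3
Ev 10: PC=6 idx=0 pred=T actual=N -> ctr[0]=2
Ev 11: PC=6 idx=0 pred=T actual=N -> ctr[0]=1
Ev 12: PC=6 idx=0 pred=N actual=N -> ctr[0]=0

Answer: 0 3 3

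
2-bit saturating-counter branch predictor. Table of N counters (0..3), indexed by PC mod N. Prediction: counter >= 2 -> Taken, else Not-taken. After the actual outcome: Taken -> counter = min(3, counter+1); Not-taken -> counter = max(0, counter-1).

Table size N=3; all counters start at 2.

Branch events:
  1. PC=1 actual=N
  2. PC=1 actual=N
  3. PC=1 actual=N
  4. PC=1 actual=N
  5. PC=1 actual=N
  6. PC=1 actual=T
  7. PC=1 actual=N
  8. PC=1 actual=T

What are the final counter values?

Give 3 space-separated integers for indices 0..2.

Ev 1: PC=1 idx=1 pred=T actual=N -> ctr[1]=1
Ev 2: PC=1 idx=1 pred=N actual=N -> ctr[1]=0
Ev 3: PC=1 idx=1 pred=N actual=N -> ctr[1]=0
Ev 4: PC=1 idx=1 pred=N actual=N -> ctr[1]=0
Ev 5: PC=1 idx=1 pred=N actual=N -> ctr[1]=0
Ev 6: PC=1 idx=1 pred=N actual=T -> ctr[1]=1
Ev 7: PC=1 idx=1 pred=N actual=N -> ctr[1]=0
Ev 8: PC=1 idx=1 pred=N actual=T -> ctr[1]=1

Answer: 2 1 2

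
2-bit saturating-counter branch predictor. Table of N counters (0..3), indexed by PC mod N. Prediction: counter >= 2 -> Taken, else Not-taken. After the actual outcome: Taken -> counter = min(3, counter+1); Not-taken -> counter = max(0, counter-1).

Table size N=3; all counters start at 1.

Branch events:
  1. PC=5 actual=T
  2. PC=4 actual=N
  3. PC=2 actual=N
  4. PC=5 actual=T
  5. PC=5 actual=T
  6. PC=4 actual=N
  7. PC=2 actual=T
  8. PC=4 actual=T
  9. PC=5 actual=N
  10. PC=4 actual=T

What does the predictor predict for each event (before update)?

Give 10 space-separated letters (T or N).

Answer: N N T N T N T N T N

Derivation:
Ev 1: PC=5 idx=2 pred=N actual=T -> ctr[2]=2
Ev 2: PC=4 idx=1 pred=N actual=N -> ctr[1]=0
Ev 3: PC=2 idx=2 pred=T actual=N -> ctr[2]=1
Ev 4: PC=5 idx=2 pred=N actual=T -> ctr[2]=2
Ev 5: PC=5 idx=2 pred=T actual=T -> ctr[2]=3
Ev 6: PC=4 idx=1 pred=N actual=N -> ctr[1]=0
Ev 7: PC=2 idx=2 pred=T actual=T -> ctr[2]=3
Ev 8: PC=4 idx=1 pred=N actual=T -> ctr[1]=1
Ev 9: PC=5 idx=2 pred=T actual=N -> ctr[2]=2
Ev 10: PC=4 idx=1 pred=N actual=T -> ctr[1]=2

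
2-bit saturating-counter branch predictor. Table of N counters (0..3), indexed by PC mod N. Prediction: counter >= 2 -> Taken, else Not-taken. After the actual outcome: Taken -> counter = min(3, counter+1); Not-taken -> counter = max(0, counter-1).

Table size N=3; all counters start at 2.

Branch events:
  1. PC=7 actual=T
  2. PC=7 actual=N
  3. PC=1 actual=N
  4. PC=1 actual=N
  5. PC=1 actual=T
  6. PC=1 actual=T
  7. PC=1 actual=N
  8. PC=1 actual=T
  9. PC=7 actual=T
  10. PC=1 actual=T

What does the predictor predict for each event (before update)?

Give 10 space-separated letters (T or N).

Answer: T T T N N N T N T T

Derivation:
Ev 1: PC=7 idx=1 pred=T actual=T -> ctr[1]=3
Ev 2: PC=7 idx=1 pred=T actual=N -> ctr[1]=2
Ev 3: PC=1 idx=1 pred=T actual=N -> ctr[1]=1
Ev 4: PC=1 idx=1 pred=N actual=N -> ctr[1]=0
Ev 5: PC=1 idx=1 pred=N actual=T -> ctr[1]=1
Ev 6: PC=1 idx=1 pred=N actual=T -> ctr[1]=2
Ev 7: PC=1 idx=1 pred=T actual=N -> ctr[1]=1
Ev 8: PC=1 idx=1 pred=N actual=T -> ctr[1]=2
Ev 9: PC=7 idx=1 pred=T actual=T -> ctr[1]=3
Ev 10: PC=1 idx=1 pred=T actual=T -> ctr[1]=3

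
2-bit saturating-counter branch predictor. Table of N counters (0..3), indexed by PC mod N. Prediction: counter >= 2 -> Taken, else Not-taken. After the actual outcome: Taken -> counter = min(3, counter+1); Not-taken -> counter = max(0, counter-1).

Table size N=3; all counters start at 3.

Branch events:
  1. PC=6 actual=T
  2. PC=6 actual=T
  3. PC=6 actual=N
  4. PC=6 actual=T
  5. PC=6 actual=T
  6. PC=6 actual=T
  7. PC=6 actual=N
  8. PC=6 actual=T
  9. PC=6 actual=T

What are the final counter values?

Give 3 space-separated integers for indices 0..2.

Ev 1: PC=6 idx=0 pred=T actual=T -> ctr[0]=3
Ev 2: PC=6 idx=0 pred=T actual=T -> ctr[0]=3
Ev 3: PC=6 idx=0 pred=T actual=N -> ctr[0]=2
Ev 4: PC=6 idx=0 pred=T actual=T -> ctr[0]=3
Ev 5: PC=6 idx=0 pred=T actual=T -> ctr[0]=3
Ev 6: PC=6 idx=0 pred=T actual=T -> ctr[0]=3
Ev 7: PC=6 idx=0 pred=T actual=N -> ctr[0]=2
Ev 8: PC=6 idx=0 pred=T actual=T -> ctr[0]=3
Ev 9: PC=6 idx=0 pred=T actual=T -> ctr[0]=3

Answer: 3 3 3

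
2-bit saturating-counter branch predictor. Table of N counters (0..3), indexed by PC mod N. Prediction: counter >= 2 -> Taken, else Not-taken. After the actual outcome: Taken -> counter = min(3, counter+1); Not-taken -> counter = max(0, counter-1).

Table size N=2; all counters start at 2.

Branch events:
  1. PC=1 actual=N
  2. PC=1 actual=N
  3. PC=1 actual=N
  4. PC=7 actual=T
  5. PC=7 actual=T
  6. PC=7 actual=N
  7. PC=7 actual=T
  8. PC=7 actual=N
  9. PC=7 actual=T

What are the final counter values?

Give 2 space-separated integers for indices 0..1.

Ev 1: PC=1 idx=1 pred=T actual=N -> ctr[1]=1
Ev 2: PC=1 idx=1 pred=N actual=N -> ctr[1]=0
Ev 3: PC=1 idx=1 pred=N actual=N -> ctr[1]=0
Ev 4: PC=7 idx=1 pred=N actual=T -> ctr[1]=1
Ev 5: PC=7 idx=1 pred=N actual=T -> ctr[1]=2
Ev 6: PC=7 idx=1 pred=T actual=N -> ctr[1]=1
Ev 7: PC=7 idx=1 pred=N actual=T -> ctr[1]=2
Ev 8: PC=7 idx=1 pred=T actual=N -> ctr[1]=1
Ev 9: PC=7 idx=1 pred=N actual=T -> ctr[1]=2

Answer: 2 2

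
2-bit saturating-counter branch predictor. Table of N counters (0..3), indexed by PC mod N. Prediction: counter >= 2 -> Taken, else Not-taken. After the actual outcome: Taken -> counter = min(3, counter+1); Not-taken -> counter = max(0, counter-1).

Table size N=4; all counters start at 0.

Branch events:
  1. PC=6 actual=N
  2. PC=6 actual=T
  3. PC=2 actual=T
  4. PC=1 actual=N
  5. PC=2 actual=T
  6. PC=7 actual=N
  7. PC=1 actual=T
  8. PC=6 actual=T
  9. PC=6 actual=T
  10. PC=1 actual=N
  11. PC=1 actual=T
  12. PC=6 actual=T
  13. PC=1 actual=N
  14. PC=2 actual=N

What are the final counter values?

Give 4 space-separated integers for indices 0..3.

Ev 1: PC=6 idx=2 pred=N actual=N -> ctr[2]=0
Ev 2: PC=6 idx=2 pred=N actual=T -> ctr[2]=1
Ev 3: PC=2 idx=2 pred=N actual=T -> ctr[2]=2
Ev 4: PC=1 idx=1 pred=N actual=N -> ctr[1]=0
Ev 5: PC=2 idx=2 pred=T actual=T -> ctr[2]=3
Ev 6: PC=7 idx=3 pred=N actual=N -> ctr[3]=0
Ev 7: PC=1 idx=1 pred=N actual=T -> ctr[1]=1
Ev 8: PC=6 idx=2 pred=T actual=T -> ctr[2]=3
Ev 9: PC=6 idx=2 pred=T actual=T -> ctr[2]=3
Ev 10: PC=1 idx=1 pred=N actual=N -> ctr[1]=0
Ev 11: PC=1 idx=1 pred=N actual=T -> ctr[1]=1
Ev 12: PC=6 idx=2 pred=T actual=T -> ctr[2]=3
Ev 13: PC=1 idx=1 pred=N actual=N -> ctr[1]=0
Ev 14: PC=2 idx=2 pred=T actual=N -> ctr[2]=2

Answer: 0 0 2 0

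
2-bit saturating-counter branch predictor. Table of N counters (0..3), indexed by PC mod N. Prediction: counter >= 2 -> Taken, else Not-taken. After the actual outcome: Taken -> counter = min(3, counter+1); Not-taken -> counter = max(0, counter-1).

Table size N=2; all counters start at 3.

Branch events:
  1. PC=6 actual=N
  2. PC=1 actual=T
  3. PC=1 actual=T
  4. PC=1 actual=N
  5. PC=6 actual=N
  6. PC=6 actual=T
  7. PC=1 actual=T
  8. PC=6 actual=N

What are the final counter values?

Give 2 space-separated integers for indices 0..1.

Answer: 1 3

Derivation:
Ev 1: PC=6 idx=0 pred=T actual=N -> ctr[0]=2
Ev 2: PC=1 idx=1 pred=T actual=T -> ctr[1]=3
Ev 3: PC=1 idx=1 pred=T actual=T -> ctr[1]=3
Ev 4: PC=1 idx=1 pred=T actual=N -> ctr[1]=2
Ev 5: PC=6 idx=0 pred=T actual=N -> ctr[0]=1
Ev 6: PC=6 idx=0 pred=N actual=T -> ctr[0]=2
Ev 7: PC=1 idx=1 pred=T actual=T -> ctr[1]=3
Ev 8: PC=6 idx=0 pred=T actual=N -> ctr[0]=1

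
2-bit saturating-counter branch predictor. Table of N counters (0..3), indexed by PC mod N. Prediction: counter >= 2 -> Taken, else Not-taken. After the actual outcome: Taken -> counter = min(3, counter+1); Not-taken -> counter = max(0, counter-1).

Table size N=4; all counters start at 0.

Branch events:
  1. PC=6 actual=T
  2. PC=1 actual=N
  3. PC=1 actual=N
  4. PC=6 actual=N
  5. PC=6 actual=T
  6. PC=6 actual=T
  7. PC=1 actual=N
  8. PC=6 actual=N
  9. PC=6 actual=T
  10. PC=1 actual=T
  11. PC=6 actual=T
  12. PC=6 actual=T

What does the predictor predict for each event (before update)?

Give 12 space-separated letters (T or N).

Answer: N N N N N N N T N N T T

Derivation:
Ev 1: PC=6 idx=2 pred=N actual=T -> ctr[2]=1
Ev 2: PC=1 idx=1 pred=N actual=N -> ctr[1]=0
Ev 3: PC=1 idx=1 pred=N actual=N -> ctr[1]=0
Ev 4: PC=6 idx=2 pred=N actual=N -> ctr[2]=0
Ev 5: PC=6 idx=2 pred=N actual=T -> ctr[2]=1
Ev 6: PC=6 idx=2 pred=N actual=T -> ctr[2]=2
Ev 7: PC=1 idx=1 pred=N actual=N -> ctr[1]=0
Ev 8: PC=6 idx=2 pred=T actual=N -> ctr[2]=1
Ev 9: PC=6 idx=2 pred=N actual=T -> ctr[2]=2
Ev 10: PC=1 idx=1 pred=N actual=T -> ctr[1]=1
Ev 11: PC=6 idx=2 pred=T actual=T -> ctr[2]=3
Ev 12: PC=6 idx=2 pred=T actual=T -> ctr[2]=3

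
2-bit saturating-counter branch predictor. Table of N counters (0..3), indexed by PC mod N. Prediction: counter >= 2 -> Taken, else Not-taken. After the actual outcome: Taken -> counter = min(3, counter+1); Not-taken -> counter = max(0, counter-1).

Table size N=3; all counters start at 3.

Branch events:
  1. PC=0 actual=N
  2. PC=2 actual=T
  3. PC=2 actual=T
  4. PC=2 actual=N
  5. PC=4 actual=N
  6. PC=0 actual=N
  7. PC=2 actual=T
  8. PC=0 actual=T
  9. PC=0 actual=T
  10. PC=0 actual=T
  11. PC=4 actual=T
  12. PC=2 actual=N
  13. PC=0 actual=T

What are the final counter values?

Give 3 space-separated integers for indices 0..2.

Answer: 3 3 2

Derivation:
Ev 1: PC=0 idx=0 pred=T actual=N -> ctr[0]=2
Ev 2: PC=2 idx=2 pred=T actual=T -> ctr[2]=3
Ev 3: PC=2 idx=2 pred=T actual=T -> ctr[2]=3
Ev 4: PC=2 idx=2 pred=T actual=N -> ctr[2]=2
Ev 5: PC=4 idx=1 pred=T actual=N -> ctr[1]=2
Ev 6: PC=0 idx=0 pred=T actual=N -> ctr[0]=1
Ev 7: PC=2 idx=2 pred=T actual=T -> ctr[2]=3
Ev 8: PC=0 idx=0 pred=N actual=T -> ctr[0]=2
Ev 9: PC=0 idx=0 pred=T actual=T -> ctr[0]=3
Ev 10: PC=0 idx=0 pred=T actual=T -> ctr[0]=3
Ev 11: PC=4 idx=1 pred=T actual=T -> ctr[1]=3
Ev 12: PC=2 idx=2 pred=T actual=N -> ctr[2]=2
Ev 13: PC=0 idx=0 pred=T actual=T -> ctr[0]=3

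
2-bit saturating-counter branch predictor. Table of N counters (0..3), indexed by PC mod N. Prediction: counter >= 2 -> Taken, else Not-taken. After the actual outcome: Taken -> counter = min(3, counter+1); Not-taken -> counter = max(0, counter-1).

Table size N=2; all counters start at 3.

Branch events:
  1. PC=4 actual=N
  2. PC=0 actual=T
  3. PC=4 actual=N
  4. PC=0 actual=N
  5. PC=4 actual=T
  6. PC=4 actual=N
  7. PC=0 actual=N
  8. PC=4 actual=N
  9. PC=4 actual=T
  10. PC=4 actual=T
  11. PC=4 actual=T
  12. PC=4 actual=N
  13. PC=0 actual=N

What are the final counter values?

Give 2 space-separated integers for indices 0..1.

Answer: 1 3

Derivation:
Ev 1: PC=4 idx=0 pred=T actual=N -> ctr[0]=2
Ev 2: PC=0 idx=0 pred=T actual=T -> ctr[0]=3
Ev 3: PC=4 idx=0 pred=T actual=N -> ctr[0]=2
Ev 4: PC=0 idx=0 pred=T actual=N -> ctr[0]=1
Ev 5: PC=4 idx=0 pred=N actual=T -> ctr[0]=2
Ev 6: PC=4 idx=0 pred=T actual=N -> ctr[0]=1
Ev 7: PC=0 idx=0 pred=N actual=N -> ctr[0]=0
Ev 8: PC=4 idx=0 pred=N actual=N -> ctr[0]=0
Ev 9: PC=4 idx=0 pred=N actual=T -> ctr[0]=1
Ev 10: PC=4 idx=0 pred=N actual=T -> ctr[0]=2
Ev 11: PC=4 idx=0 pred=T actual=T -> ctr[0]=3
Ev 12: PC=4 idx=0 pred=T actual=N -> ctr[0]=2
Ev 13: PC=0 idx=0 pred=T actual=N -> ctr[0]=1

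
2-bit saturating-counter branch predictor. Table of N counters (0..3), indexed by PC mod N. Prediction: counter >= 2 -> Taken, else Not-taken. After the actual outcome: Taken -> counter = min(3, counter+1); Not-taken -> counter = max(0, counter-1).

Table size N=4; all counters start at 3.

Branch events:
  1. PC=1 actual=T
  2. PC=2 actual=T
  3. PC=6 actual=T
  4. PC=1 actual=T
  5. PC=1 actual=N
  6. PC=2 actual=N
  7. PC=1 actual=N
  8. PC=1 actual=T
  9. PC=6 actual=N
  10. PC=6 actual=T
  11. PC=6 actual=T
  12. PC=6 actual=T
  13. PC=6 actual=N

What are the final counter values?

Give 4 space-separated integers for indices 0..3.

Ev 1: PC=1 idx=1 pred=T actual=T -> ctr[1]=3
Ev 2: PC=2 idx=2 pred=T actual=T -> ctr[2]=3
Ev 3: PC=6 idx=2 pred=T actual=T -> ctr[2]=3
Ev 4: PC=1 idx=1 pred=T actual=T -> ctr[1]=3
Ev 5: PC=1 idx=1 pred=T actual=N -> ctr[1]=2
Ev 6: PC=2 idx=2 pred=T actual=N -> ctr[2]=2
Ev 7: PC=1 idx=1 pred=T actual=N -> ctr[1]=1
Ev 8: PC=1 idx=1 pred=N actual=T -> ctr[1]=2
Ev 9: PC=6 idx=2 pred=T actual=N -> ctr[2]=1
Ev 10: PC=6 idx=2 pred=N actual=T -> ctr[2]=2
Ev 11: PC=6 idx=2 pred=T actual=T -> ctr[2]=3
Ev 12: PC=6 idx=2 pred=T actual=T -> ctr[2]=3
Ev 13: PC=6 idx=2 pred=T actual=N -> ctr[2]=2

Answer: 3 2 2 3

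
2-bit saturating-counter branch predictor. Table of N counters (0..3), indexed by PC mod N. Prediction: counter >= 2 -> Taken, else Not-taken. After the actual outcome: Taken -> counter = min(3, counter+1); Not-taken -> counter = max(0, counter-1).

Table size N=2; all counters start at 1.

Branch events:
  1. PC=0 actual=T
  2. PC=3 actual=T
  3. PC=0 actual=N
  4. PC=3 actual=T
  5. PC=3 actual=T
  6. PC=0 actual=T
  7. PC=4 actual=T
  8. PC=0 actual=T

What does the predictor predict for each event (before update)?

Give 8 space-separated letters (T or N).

Ev 1: PC=0 idx=0 pred=N actual=T -> ctr[0]=2
Ev 2: PC=3 idx=1 pred=N actual=T -> ctr[1]=2
Ev 3: PC=0 idx=0 pred=T actual=N -> ctr[0]=1
Ev 4: PC=3 idx=1 pred=T actual=T -> ctr[1]=3
Ev 5: PC=3 idx=1 pred=T actual=T -> ctr[1]=3
Ev 6: PC=0 idx=0 pred=N actual=T -> ctr[0]=2
Ev 7: PC=4 idx=0 pred=T actual=T -> ctr[0]=3
Ev 8: PC=0 idx=0 pred=T actual=T -> ctr[0]=3

Answer: N N T T T N T T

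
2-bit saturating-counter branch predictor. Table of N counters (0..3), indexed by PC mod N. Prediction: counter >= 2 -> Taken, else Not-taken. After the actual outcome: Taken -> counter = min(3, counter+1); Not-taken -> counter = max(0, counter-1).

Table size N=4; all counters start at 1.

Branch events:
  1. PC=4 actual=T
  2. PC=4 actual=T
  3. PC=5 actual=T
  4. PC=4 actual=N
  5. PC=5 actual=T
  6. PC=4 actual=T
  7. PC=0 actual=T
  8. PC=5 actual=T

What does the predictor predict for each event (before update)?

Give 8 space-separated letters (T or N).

Answer: N T N T T T T T

Derivation:
Ev 1: PC=4 idx=0 pred=N actual=T -> ctr[0]=2
Ev 2: PC=4 idx=0 pred=T actual=T -> ctr[0]=3
Ev 3: PC=5 idx=1 pred=N actual=T -> ctr[1]=2
Ev 4: PC=4 idx=0 pred=T actual=N -> ctr[0]=2
Ev 5: PC=5 idx=1 pred=T actual=T -> ctr[1]=3
Ev 6: PC=4 idx=0 pred=T actual=T -> ctr[0]=3
Ev 7: PC=0 idx=0 pred=T actual=T -> ctr[0]=3
Ev 8: PC=5 idx=1 pred=T actual=T -> ctr[1]=3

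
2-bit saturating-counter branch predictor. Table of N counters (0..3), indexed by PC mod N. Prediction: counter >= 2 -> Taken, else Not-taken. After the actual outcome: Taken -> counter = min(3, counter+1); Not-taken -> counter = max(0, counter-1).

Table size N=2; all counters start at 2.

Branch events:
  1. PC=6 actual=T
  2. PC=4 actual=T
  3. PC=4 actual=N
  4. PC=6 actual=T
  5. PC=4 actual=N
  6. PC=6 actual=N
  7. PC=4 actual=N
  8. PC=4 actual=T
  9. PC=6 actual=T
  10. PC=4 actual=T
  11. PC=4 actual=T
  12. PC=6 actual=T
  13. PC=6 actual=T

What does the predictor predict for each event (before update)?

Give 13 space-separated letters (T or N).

Answer: T T T T T T N N N T T T T

Derivation:
Ev 1: PC=6 idx=0 pred=T actual=T -> ctr[0]=3
Ev 2: PC=4 idx=0 pred=T actual=T -> ctr[0]=3
Ev 3: PC=4 idx=0 pred=T actual=N -> ctr[0]=2
Ev 4: PC=6 idx=0 pred=T actual=T -> ctr[0]=3
Ev 5: PC=4 idx=0 pred=T actual=N -> ctr[0]=2
Ev 6: PC=6 idx=0 pred=T actual=N -> ctr[0]=1
Ev 7: PC=4 idx=0 pred=N actual=N -> ctr[0]=0
Ev 8: PC=4 idx=0 pred=N actual=T -> ctr[0]=1
Ev 9: PC=6 idx=0 pred=N actual=T -> ctr[0]=2
Ev 10: PC=4 idx=0 pred=T actual=T -> ctr[0]=3
Ev 11: PC=4 idx=0 pred=T actual=T -> ctr[0]=3
Ev 12: PC=6 idx=0 pred=T actual=T -> ctr[0]=3
Ev 13: PC=6 idx=0 pred=T actual=T -> ctr[0]=3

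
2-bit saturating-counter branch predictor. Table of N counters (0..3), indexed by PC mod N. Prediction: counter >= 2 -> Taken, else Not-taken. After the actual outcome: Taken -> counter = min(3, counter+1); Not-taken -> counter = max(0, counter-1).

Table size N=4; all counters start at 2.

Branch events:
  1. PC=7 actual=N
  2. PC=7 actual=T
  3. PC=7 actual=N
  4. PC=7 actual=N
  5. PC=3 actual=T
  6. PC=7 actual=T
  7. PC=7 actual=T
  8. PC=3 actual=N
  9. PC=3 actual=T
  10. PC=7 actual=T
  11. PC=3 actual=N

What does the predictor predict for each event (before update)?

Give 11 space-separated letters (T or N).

Ev 1: PC=7 idx=3 pred=T actual=N -> ctr[3]=1
Ev 2: PC=7 idx=3 pred=N actual=T -> ctr[3]=2
Ev 3: PC=7 idx=3 pred=T actual=N -> ctr[3]=1
Ev 4: PC=7 idx=3 pred=N actual=N -> ctr[3]=0
Ev 5: PC=3 idx=3 pred=N actual=T -> ctr[3]=1
Ev 6: PC=7 idx=3 pred=N actual=T -> ctr[3]=2
Ev 7: PC=7 idx=3 pred=T actual=T -> ctr[3]=3
Ev 8: PC=3 idx=3 pred=T actual=N -> ctr[3]=2
Ev 9: PC=3 idx=3 pred=T actual=T -> ctr[3]=3
Ev 10: PC=7 idx=3 pred=T actual=T -> ctr[3]=3
Ev 11: PC=3 idx=3 pred=T actual=N -> ctr[3]=2

Answer: T N T N N N T T T T T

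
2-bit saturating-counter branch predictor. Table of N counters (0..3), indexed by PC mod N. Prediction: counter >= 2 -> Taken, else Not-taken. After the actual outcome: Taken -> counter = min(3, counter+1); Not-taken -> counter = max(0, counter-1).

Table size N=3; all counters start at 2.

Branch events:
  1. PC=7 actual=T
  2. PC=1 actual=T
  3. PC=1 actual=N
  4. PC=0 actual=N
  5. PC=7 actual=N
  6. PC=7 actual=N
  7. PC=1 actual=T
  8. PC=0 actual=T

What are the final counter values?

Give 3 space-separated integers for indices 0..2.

Answer: 2 1 2

Derivation:
Ev 1: PC=7 idx=1 pred=T actual=T -> ctr[1]=3
Ev 2: PC=1 idx=1 pred=T actual=T -> ctr[1]=3
Ev 3: PC=1 idx=1 pred=T actual=N -> ctr[1]=2
Ev 4: PC=0 idx=0 pred=T actual=N -> ctr[0]=1
Ev 5: PC=7 idx=1 pred=T actual=N -> ctr[1]=1
Ev 6: PC=7 idx=1 pred=N actual=N -> ctr[1]=0
Ev 7: PC=1 idx=1 pred=N actual=T -> ctr[1]=1
Ev 8: PC=0 idx=0 pred=N actual=T -> ctr[0]=2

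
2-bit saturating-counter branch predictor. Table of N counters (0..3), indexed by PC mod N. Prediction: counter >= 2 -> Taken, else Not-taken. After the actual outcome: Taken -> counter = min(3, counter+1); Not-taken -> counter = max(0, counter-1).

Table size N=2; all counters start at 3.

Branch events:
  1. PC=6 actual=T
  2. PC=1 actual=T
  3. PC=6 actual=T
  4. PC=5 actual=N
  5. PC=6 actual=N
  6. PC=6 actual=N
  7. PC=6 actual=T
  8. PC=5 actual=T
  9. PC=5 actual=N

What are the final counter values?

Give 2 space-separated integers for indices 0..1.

Ev 1: PC=6 idx=0 pred=T actual=T -> ctr[0]=3
Ev 2: PC=1 idx=1 pred=T actual=T -> ctr[1]=3
Ev 3: PC=6 idx=0 pred=T actual=T -> ctr[0]=3
Ev 4: PC=5 idx=1 pred=T actual=N -> ctr[1]=2
Ev 5: PC=6 idx=0 pred=T actual=N -> ctr[0]=2
Ev 6: PC=6 idx=0 pred=T actual=N -> ctr[0]=1
Ev 7: PC=6 idx=0 pred=N actual=T -> ctr[0]=2
Ev 8: PC=5 idx=1 pred=T actual=T -> ctr[1]=3
Ev 9: PC=5 idx=1 pred=T actual=N -> ctr[1]=2

Answer: 2 2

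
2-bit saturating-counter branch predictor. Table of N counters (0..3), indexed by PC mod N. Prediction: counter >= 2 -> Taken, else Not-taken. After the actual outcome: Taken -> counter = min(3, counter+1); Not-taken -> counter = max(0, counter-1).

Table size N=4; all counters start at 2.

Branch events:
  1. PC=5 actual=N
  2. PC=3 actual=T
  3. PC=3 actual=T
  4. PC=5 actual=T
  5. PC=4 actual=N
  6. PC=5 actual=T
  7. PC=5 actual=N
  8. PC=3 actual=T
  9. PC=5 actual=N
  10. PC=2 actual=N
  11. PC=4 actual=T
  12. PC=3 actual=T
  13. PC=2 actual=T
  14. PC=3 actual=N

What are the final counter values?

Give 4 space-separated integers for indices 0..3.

Answer: 2 1 2 2

Derivation:
Ev 1: PC=5 idx=1 pred=T actual=N -> ctr[1]=1
Ev 2: PC=3 idx=3 pred=T actual=T -> ctr[3]=3
Ev 3: PC=3 idx=3 pred=T actual=T -> ctr[3]=3
Ev 4: PC=5 idx=1 pred=N actual=T -> ctr[1]=2
Ev 5: PC=4 idx=0 pred=T actual=N -> ctr[0]=1
Ev 6: PC=5 idx=1 pred=T actual=T -> ctr[1]=3
Ev 7: PC=5 idx=1 pred=T actual=N -> ctr[1]=2
Ev 8: PC=3 idx=3 pred=T actual=T -> ctr[3]=3
Ev 9: PC=5 idx=1 pred=T actual=N -> ctr[1]=1
Ev 10: PC=2 idx=2 pred=T actual=N -> ctr[2]=1
Ev 11: PC=4 idx=0 pred=N actual=T -> ctr[0]=2
Ev 12: PC=3 idx=3 pred=T actual=T -> ctr[3]=3
Ev 13: PC=2 idx=2 pred=N actual=T -> ctr[2]=2
Ev 14: PC=3 idx=3 pred=T actual=N -> ctr[3]=2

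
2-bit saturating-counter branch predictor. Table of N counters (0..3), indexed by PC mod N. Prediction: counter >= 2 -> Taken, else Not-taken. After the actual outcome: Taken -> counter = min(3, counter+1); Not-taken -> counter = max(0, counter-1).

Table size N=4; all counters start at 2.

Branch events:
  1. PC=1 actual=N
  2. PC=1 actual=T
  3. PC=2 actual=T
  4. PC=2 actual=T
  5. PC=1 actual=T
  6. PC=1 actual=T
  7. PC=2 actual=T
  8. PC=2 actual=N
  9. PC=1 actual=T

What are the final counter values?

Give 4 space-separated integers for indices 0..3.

Answer: 2 3 2 2

Derivation:
Ev 1: PC=1 idx=1 pred=T actual=N -> ctr[1]=1
Ev 2: PC=1 idx=1 pred=N actual=T -> ctr[1]=2
Ev 3: PC=2 idx=2 pred=T actual=T -> ctr[2]=3
Ev 4: PC=2 idx=2 pred=T actual=T -> ctr[2]=3
Ev 5: PC=1 idx=1 pred=T actual=T -> ctr[1]=3
Ev 6: PC=1 idx=1 pred=T actual=T -> ctr[1]=3
Ev 7: PC=2 idx=2 pred=T actual=T -> ctr[2]=3
Ev 8: PC=2 idx=2 pred=T actual=N -> ctr[2]=2
Ev 9: PC=1 idx=1 pred=T actual=T -> ctr[1]=3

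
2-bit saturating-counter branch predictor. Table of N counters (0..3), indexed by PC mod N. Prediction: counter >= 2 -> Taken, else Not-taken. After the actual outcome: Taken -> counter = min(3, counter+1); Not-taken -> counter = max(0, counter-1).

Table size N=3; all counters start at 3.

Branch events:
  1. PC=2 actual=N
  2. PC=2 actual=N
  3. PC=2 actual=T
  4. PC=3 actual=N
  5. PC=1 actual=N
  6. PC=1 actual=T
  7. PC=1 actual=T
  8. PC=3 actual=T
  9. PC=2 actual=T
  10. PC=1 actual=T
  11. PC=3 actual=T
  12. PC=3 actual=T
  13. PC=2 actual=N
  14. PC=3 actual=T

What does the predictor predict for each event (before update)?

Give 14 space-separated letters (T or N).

Ev 1: PC=2 idx=2 pred=T actual=N -> ctr[2]=2
Ev 2: PC=2 idx=2 pred=T actual=N -> ctr[2]=1
Ev 3: PC=2 idx=2 pred=N actual=T -> ctr[2]=2
Ev 4: PC=3 idx=0 pred=T actual=N -> ctr[0]=2
Ev 5: PC=1 idx=1 pred=T actual=N -> ctr[1]=2
Ev 6: PC=1 idx=1 pred=T actual=T -> ctr[1]=3
Ev 7: PC=1 idx=1 pred=T actual=T -> ctr[1]=3
Ev 8: PC=3 idx=0 pred=T actual=T -> ctr[0]=3
Ev 9: PC=2 idx=2 pred=T actual=T -> ctr[2]=3
Ev 10: PC=1 idx=1 pred=T actual=T -> ctr[1]=3
Ev 11: PC=3 idx=0 pred=T actual=T -> ctr[0]=3
Ev 12: PC=3 idx=0 pred=T actual=T -> ctr[0]=3
Ev 13: PC=2 idx=2 pred=T actual=N -> ctr[2]=2
Ev 14: PC=3 idx=0 pred=T actual=T -> ctr[0]=3

Answer: T T N T T T T T T T T T T T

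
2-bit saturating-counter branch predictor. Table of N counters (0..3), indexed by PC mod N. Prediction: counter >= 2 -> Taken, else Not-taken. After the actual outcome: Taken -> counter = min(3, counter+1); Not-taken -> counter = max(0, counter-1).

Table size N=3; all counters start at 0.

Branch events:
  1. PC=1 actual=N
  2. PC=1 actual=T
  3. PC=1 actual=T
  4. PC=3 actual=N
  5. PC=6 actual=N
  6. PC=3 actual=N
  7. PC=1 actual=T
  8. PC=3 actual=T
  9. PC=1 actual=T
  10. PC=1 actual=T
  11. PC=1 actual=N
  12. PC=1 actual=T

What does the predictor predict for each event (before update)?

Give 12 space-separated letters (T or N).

Answer: N N N N N N T N T T T T

Derivation:
Ev 1: PC=1 idx=1 pred=N actual=N -> ctr[1]=0
Ev 2: PC=1 idx=1 pred=N actual=T -> ctr[1]=1
Ev 3: PC=1 idx=1 pred=N actual=T -> ctr[1]=2
Ev 4: PC=3 idx=0 pred=N actual=N -> ctr[0]=0
Ev 5: PC=6 idx=0 pred=N actual=N -> ctr[0]=0
Ev 6: PC=3 idx=0 pred=N actual=N -> ctr[0]=0
Ev 7: PC=1 idx=1 pred=T actual=T -> ctr[1]=3
Ev 8: PC=3 idx=0 pred=N actual=T -> ctr[0]=1
Ev 9: PC=1 idx=1 pred=T actual=T -> ctr[1]=3
Ev 10: PC=1 idx=1 pred=T actual=T -> ctr[1]=3
Ev 11: PC=1 idx=1 pred=T actual=N -> ctr[1]=2
Ev 12: PC=1 idx=1 pred=T actual=T -> ctr[1]=3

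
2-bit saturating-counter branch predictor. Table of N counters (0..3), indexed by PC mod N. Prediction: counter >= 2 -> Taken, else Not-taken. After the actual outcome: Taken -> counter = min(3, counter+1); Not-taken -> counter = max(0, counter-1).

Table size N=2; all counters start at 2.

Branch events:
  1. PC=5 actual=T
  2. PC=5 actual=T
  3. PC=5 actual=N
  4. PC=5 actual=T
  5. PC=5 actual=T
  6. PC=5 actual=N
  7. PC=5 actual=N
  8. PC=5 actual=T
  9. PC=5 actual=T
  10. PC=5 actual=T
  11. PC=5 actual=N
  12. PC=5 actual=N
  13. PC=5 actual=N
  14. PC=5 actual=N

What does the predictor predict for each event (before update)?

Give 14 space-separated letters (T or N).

Answer: T T T T T T T N T T T T N N

Derivation:
Ev 1: PC=5 idx=1 pred=T actual=T -> ctr[1]=3
Ev 2: PC=5 idx=1 pred=T actual=T -> ctr[1]=3
Ev 3: PC=5 idx=1 pred=T actual=N -> ctr[1]=2
Ev 4: PC=5 idx=1 pred=T actual=T -> ctr[1]=3
Ev 5: PC=5 idx=1 pred=T actual=T -> ctr[1]=3
Ev 6: PC=5 idx=1 pred=T actual=N -> ctr[1]=2
Ev 7: PC=5 idx=1 pred=T actual=N -> ctr[1]=1
Ev 8: PC=5 idx=1 pred=N actual=T -> ctr[1]=2
Ev 9: PC=5 idx=1 pred=T actual=T -> ctr[1]=3
Ev 10: PC=5 idx=1 pred=T actual=T -> ctr[1]=3
Ev 11: PC=5 idx=1 pred=T actual=N -> ctr[1]=2
Ev 12: PC=5 idx=1 pred=T actual=N -> ctr[1]=1
Ev 13: PC=5 idx=1 pred=N actual=N -> ctr[1]=0
Ev 14: PC=5 idx=1 pred=N actual=N -> ctr[1]=0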